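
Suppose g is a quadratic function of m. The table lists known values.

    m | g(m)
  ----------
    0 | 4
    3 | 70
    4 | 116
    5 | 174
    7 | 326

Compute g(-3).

46

Write g(m) = am² + bm + c; the 5 given values yield a linear system in the 3 coefficients.
Solving, g(m) = 6m² + 4m + 4.
Then g(-3) = 46.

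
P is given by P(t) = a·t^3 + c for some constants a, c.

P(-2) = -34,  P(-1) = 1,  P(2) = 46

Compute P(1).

11

From P(-2) = -34 and P(-1) = 1: -8a + c = -34 and -1a + c = 1.
Subtracting: 7a = 35, so a = 5; then c = -34 − 5·(-8) = 6.
So P(t) = 5t³ + 6, and P(1) = 11.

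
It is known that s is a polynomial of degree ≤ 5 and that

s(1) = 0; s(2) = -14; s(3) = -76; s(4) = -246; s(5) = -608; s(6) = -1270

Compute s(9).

-6496

First differences: -14, -62, -170, -362, -662. Second differences: -48, -108, -192, -300. Third differences: -60, -84, -108. Fourth differences: -24, -24.
Level-4 differences are constant, so s has degree 4.
Fitting a degree-4 polynomial gives s(t) = -t^4 + t² - 2t + 2.
Then s(9) = -6496.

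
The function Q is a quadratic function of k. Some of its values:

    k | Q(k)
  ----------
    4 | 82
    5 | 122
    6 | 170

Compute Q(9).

Write Q(k) = ak² + bk + c; the 3 given values yield a linear system in the 3 coefficients.
Solving, Q(k) = 4k² + 4k + 2.
Then Q(9) = 362.

362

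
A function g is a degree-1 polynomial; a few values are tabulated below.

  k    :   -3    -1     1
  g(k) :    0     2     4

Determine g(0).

Write g(k) = ak + b; the 3 given values yield a linear system in the 2 coefficients.
Solving, g(k) = k + 3.
Then g(0) = 3.

3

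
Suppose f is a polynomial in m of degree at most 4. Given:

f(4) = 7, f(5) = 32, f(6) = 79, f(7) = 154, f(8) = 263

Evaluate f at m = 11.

854

Write f(m) = am^4 + bm³ + cm² + dm + e; the 5 given values yield a linear system in the 5 coefficients.
Solving, the leading coefficient vanishes, and f(m) = m³ - 4m² + 7.
Then f(11) = 854.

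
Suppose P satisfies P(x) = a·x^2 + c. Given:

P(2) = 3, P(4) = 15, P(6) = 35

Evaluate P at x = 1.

From P(2) = 3 and P(4) = 15: 4a + c = 3 and 16a + c = 15.
Subtracting: 12a = 12, so a = 1; then c = 3 − 1·4 = -1.
So P(x) = 1x² − 1, and P(1) = 0.

0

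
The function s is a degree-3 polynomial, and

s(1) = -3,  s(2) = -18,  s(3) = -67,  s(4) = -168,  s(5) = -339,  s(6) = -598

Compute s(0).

First differences: -15, -49, -101, -171, -259. Second differences: -34, -52, -70, -88. Third differences: -18, -18, -18.
Level-3 differences are constant, so s has degree 3.
Fitting a degree-3 polynomial gives s(n) = -3n³ + n² + 3n - 4.
Then s(0) = -4.

-4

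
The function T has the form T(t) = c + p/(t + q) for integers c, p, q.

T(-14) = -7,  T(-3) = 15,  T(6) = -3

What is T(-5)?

(T(t) − c)(t + q) = p for each data point; the three points give a linear system in c and q, then p follows.
Solving: c = -5, q = 4, p = 20, so T(t) = -5 + 20/(t + 4).
Then T(-5) = -5 + 20/(-1) = -25.

-25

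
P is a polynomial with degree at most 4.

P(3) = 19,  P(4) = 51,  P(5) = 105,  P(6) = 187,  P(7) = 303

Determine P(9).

First differences: 32, 54, 82, 116. Second differences: 22, 28, 34. Third differences: 6, 6.
Level-3 differences are constant, so P has degree 3.
Fitting a degree-3 polynomial gives P(m) = m³ - m² + 2m - 5.
Then P(9) = 661.

661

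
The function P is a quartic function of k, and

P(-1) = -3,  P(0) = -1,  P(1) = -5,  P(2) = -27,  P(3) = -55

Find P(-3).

Write P(k) = ak^4 + bk³ + ck² + dk + e; the 5 given values yield a linear system in the 5 coefficients.
Solving, P(k) = k^4 - 4k³ - 4k² + 3k - 1.
Then P(-3) = 143.

143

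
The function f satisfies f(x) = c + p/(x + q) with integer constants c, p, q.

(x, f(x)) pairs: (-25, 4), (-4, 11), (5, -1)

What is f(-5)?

9

(f(x) − c)(x + q) = p for each data point; the three points give a linear system in c and q, then p follows.
Solving: c = 3, q = 1, p = -24, so f(x) = 3 − 24/(x + 1).
Then f(-5) = 3 − 24/(-4) = 9.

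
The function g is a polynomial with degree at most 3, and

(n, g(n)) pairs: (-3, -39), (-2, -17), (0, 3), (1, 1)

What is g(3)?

-27

Write g(n) = an³ + bn² + cn + d; the 4 given values yield a linear system in the 4 coefficients.
Solving, the leading coefficient vanishes, and g(n) = -4n² + 2n + 3.
Then g(3) = -27.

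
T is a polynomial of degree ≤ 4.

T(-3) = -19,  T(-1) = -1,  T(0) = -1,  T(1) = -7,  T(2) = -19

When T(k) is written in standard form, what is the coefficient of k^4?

Write T(k) = ak^4 + bk³ + ck² + dk + e; the 5 given values yield a linear system in the 5 coefficients.
Solving, the top 2 coefficients vanish, and T(k) = -3k² - 3k - 1.
The coefficient of k^4 is 0.

0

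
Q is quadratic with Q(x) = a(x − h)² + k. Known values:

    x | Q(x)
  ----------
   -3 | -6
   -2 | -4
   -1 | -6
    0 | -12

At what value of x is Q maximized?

-2

First differences 2, -2, -6; second difference -4 = 2a, so a = -2.
Expanding, the x-coefficient is −2ah = 4h; matching it to the data gives h = -2, and then k = -4.
So Q(x) = -2(x + 2)² − 4.
Hence h = -2.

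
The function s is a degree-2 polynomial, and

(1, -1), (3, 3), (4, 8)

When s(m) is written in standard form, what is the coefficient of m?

-2

Write s(m) = am² + bm + c; the 3 given values yield a linear system in the 3 coefficients.
Solving, s(m) = m² - 2m.
The coefficient of m is -2.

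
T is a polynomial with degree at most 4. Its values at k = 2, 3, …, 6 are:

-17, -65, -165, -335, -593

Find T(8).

-1445

First differences: -48, -100, -170, -258. Second differences: -52, -70, -88. Third differences: -18, -18.
Level-3 differences are constant, so T has degree 3.
Fitting a degree-3 polynomial gives T(k) = -3k³ + k² + 4k - 5.
Then T(8) = -1445.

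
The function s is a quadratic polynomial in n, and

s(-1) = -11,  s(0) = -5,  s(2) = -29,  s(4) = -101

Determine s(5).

Write s(n) = an² + bn + c; the 4 given values yield a linear system in the 3 coefficients.
Solving, s(n) = -6n² - 5.
Then s(5) = -155.

-155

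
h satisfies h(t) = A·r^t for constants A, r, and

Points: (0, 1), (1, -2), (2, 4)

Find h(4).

16

Consecutive ratio: -2/1 = -2, and 4/(-2) = -2, so r = -2.
Then A·(-2)^0 = 1 gives A = 1, and h(t) = 1·(-2)^t.
h(4) = 1·(-2)^4 = 16.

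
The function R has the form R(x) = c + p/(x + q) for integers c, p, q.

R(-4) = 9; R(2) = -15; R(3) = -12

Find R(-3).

(R(x) − c)(x + q) = p for each data point; the three points give a linear system in c and q, then p follows.
Solving: c = -3, q = 1, p = -36, so R(x) = -3 − 36/(x + 1).
Then R(-3) = -3 − 36/(-2) = 15.

15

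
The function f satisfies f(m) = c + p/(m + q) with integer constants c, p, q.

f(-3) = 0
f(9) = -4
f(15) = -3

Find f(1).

4

(f(m) − c)(m + q) = p for each data point; the three points give a linear system in c and q, then p follows.
Solving: c = -2, q = -3, p = -12, so f(m) = -2 − 12/(m − 3).
Then f(1) = -2 − 12/(-2) = 4.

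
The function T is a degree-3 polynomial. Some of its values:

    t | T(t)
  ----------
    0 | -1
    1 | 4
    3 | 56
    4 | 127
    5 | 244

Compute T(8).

991

Write T(t) = at³ + bt² + ct + d; the 5 given values yield a linear system in the 4 coefficients.
Solving, T(t) = 2t³ - t² + 4t - 1.
Then T(8) = 991.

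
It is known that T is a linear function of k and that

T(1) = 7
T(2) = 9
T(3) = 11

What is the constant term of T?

5

First differences: 2, 2.
Level-1 differences are constant, so T has degree 1.
Fitting a degree-1 polynomial gives T(k) = 2k + 5.
The constant term is T(0) = 5.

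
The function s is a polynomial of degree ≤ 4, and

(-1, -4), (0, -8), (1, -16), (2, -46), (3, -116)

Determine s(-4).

First differences: -4, -8, -30, -70. Second differences: -4, -22, -40. Third differences: -18, -18.
Level-3 differences are constant, so s has degree 3.
Fitting a degree-3 polynomial gives s(x) = -3x³ - 2x² - 3x - 8.
Then s(-4) = 164.

164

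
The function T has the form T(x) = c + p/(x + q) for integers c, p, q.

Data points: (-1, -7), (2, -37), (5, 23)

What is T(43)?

4

(T(x) − c)(x + q) = p for each data point; the three points give a linear system in c and q, then p follows.
Solving: c = 3, q = -3, p = 40, so T(x) = 3 + 40/(x − 3).
Then T(43) = 3 + 40/40 = 4.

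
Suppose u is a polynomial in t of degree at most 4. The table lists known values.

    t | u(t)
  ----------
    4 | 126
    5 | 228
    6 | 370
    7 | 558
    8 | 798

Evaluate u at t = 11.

1890

Write u(t) = at^4 + bt³ + ct² + dt + e; the 5 given values yield a linear system in the 5 coefficients.
Solving, the leading coefficient vanishes, and u(t) = t³ + 5t² - 4t - 2.
Then u(11) = 1890.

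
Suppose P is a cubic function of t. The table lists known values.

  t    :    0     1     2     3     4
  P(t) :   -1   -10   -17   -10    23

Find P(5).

94

Write P(t) = at³ + bt² + ct + d; the 5 given values yield a linear system in the 4 coefficients.
Solving, P(t) = 2t³ - 5t² - 6t - 1.
Then P(5) = 94.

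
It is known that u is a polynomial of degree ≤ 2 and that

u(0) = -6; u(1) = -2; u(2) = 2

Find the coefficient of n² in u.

First differences: 4, 4.
Level-1 differences are constant, so u has degree 1.
Fitting a degree-1 polynomial gives u(n) = 4n - 6.
The coefficient of n² is 0.

0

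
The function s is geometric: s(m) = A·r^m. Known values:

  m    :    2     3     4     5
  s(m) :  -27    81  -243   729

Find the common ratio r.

-3

Consecutive ratio: 81/(-27) = -3, and -243/81 = -3, so r = -3.
Then A·(-3)^2 = -27 gives A = -3, and s(m) = -3·(-3)^m.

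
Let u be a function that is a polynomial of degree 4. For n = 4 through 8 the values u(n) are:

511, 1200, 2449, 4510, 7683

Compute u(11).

27594

Write u(n) = an^4 + bn³ + cn² + dn + e; the 5 given values yield a linear system in the 5 coefficients.
Solving, u(n) = 2n^4 - 2n³ + 8n² + n - 5.
Then u(11) = 27594.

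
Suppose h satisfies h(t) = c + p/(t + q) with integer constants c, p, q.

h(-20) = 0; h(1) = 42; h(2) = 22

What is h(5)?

(h(t) − c)(t + q) = p for each data point; the three points give a linear system in c and q, then p follows.
Solving: c = 2, q = 0, p = 40, so h(t) = 2 + 40/(t + 0).
Then h(5) = 2 + 40/5 = 10.

10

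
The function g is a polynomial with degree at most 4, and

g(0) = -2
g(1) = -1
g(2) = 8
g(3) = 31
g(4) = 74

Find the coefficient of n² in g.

1

First differences: 1, 9, 23, 43. Second differences: 8, 14, 20. Third differences: 6, 6.
Level-3 differences are constant, so g has degree 3.
Fitting a degree-3 polynomial gives g(n) = n³ + n² - n - 2.
The coefficient of n² is 1.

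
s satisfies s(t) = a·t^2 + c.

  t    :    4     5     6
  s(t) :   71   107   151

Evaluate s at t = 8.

263

From s(4) = 71 and s(5) = 107: 16a + c = 71 and 25a + c = 107.
Subtracting: 9a = 36, so a = 4; then c = 71 − 4·16 = 7.
So s(t) = 4t² + 7, and s(8) = 263.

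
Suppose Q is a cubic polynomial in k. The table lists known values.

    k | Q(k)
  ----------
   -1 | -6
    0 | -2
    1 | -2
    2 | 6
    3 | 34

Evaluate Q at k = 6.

358

First differences: 4, 0, 8, 28. Second differences: -4, 8, 20. Third differences: 12, 12.
Level-3 differences are constant, so Q has degree 3.
Fitting a degree-3 polynomial gives Q(k) = 2k³ - 2k² - 2.
Then Q(6) = 358.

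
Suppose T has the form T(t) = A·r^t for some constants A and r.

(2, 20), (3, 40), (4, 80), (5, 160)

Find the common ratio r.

Consecutive ratio: 40/20 = 2, and 80/40 = 2, so r = 2.
Then A·2^2 = 20 gives A = 5, and T(t) = 5·2^t.

2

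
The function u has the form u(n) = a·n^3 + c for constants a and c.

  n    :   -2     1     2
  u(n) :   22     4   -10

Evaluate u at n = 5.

-244

From u(-2) = 22 and u(1) = 4: -8a + c = 22 and 1a + c = 4.
Subtracting: 9a = -18, so a = -2; then c = 22 − (-2)·(-8) = 6.
So u(n) = -2n³ + 6, and u(5) = -244.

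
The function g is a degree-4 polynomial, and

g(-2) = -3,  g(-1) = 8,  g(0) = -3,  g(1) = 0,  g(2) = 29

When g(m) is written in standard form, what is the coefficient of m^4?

Write g(m) = am^4 + bm³ + cm² + dm + e; the 5 given values yield a linear system in the 5 coefficients.
Solving, g(m) = -m^4 + 4m³ + 8m² - 8m - 3.
The coefficient of m^4 is -1.

-1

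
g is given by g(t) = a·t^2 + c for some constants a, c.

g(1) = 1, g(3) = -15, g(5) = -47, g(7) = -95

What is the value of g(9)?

From g(1) = 1 and g(3) = -15: 1a + c = 1 and 9a + c = -15.
Subtracting: 8a = -16, so a = -2; then c = 1 − (-2)·1 = 3.
So g(t) = -2t² + 3, and g(9) = -159.

-159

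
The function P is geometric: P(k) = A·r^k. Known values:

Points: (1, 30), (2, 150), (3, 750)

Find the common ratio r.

5

Consecutive ratio: 150/30 = 5, and 750/150 = 5, so r = 5.
Then A·5^1 = 30 gives A = 6, and P(k) = 6·5^k.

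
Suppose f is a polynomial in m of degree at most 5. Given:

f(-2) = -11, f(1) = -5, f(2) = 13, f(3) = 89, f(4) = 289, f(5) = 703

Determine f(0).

-7

Write f(m) = am^5 + bm^4 + cm³ + dm² + em + p; the 6 given values yield a linear system in the 6 coefficients.
Solving, the leading coefficient vanishes, and f(m) = m^4 + m³ - 2m² + 2m - 7.
Then f(0) = -7.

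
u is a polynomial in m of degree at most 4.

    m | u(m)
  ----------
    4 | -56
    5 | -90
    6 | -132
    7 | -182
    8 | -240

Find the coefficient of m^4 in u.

Write u(m) = am^4 + bm³ + cm² + dm + e; the 5 given values yield a linear system in the 5 coefficients.
Solving, the top 2 coefficients vanish, and u(m) = -4m² + 2m.
The coefficient of m^4 is 0.

0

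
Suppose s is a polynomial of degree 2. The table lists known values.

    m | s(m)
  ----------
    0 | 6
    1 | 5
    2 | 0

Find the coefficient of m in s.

Write s(m) = am² + bm + c; the 3 given values yield a linear system in the 3 coefficients.
Solving, s(m) = -2m² + m + 6.
The coefficient of m is 1.

1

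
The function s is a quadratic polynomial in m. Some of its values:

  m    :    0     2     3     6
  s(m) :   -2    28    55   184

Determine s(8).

310

Write s(m) = am² + bm + c; the 4 given values yield a linear system in the 3 coefficients.
Solving, s(m) = 4m² + 7m - 2.
Then s(8) = 310.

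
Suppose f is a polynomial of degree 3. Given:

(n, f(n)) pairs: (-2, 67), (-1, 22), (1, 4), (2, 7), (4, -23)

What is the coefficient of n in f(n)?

Write f(n) = an³ + bn² + cn + d; the 5 given values yield a linear system in the 4 coefficients.
Solving, f(n) = -2n³ + 8n² - 7n + 5.
The coefficient of n is -7.

-7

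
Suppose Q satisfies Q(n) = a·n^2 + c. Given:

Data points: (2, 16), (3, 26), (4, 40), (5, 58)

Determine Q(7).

106

From Q(2) = 16 and Q(3) = 26: 4a + c = 16 and 9a + c = 26.
Subtracting: 5a = 10, so a = 2; then c = 16 − 2·4 = 8.
So Q(n) = 2n² + 8, and Q(7) = 106.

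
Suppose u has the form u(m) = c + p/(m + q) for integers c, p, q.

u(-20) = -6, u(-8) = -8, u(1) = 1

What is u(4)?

(u(m) − c)(m + q) = p for each data point; the three points give a linear system in c and q, then p follows.
Solving: c = -5, q = 2, p = 18, so u(m) = -5 + 18/(m + 2).
Then u(4) = -5 + 18/6 = -2.

-2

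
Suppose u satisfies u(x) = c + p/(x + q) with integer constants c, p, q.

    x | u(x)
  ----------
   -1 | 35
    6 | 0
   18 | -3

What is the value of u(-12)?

(u(x) − c)(x + q) = p for each data point; the three points give a linear system in c and q, then p follows.
Solving: c = -5, q = 2, p = 40, so u(x) = -5 + 40/(x + 2).
Then u(-12) = -5 + 40/(-10) = -9.

-9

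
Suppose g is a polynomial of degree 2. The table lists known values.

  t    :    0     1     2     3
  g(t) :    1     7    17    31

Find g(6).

First differences: 6, 10, 14. Second differences: 4, 4.
Level-2 differences are constant, so g has degree 2.
Fitting a degree-2 polynomial gives g(t) = 2t² + 4t + 1.
Then g(6) = 97.

97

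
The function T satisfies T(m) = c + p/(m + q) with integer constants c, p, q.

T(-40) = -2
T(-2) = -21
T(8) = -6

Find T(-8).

6

(T(m) − c)(m + q) = p for each data point; the three points give a linear system in c and q, then p follows.
Solving: c = -3, q = 4, p = -36, so T(m) = -3 − 36/(m + 4).
Then T(-8) = -3 − 36/(-4) = 6.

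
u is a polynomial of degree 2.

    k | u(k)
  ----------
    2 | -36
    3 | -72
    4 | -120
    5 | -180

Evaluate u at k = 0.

Write u(k) = ak² + bk + c; the 4 given values yield a linear system in the 3 coefficients.
Solving, u(k) = -6k² - 6k.
Then u(0) = 0.

0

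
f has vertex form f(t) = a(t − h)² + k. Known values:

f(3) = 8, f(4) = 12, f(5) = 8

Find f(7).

-24

First differences 4, -4; second difference -8 = 2a, so a = -4.
Expanding, the t-coefficient is −2ah = 8h; matching it to the data gives h = 4, and then k = 12.
So f(t) = -4(t − 4)² + 12.
f(7) = -4·3² + 12 = -24.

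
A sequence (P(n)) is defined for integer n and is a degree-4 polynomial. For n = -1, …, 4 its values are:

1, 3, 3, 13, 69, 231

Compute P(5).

583

First differences: 2, 0, 10, 56, 162. Second differences: -2, 10, 46, 106. Third differences: 12, 36, 60. Fourth differences: 24, 24.
Level-4 differences are constant, so P has degree 4.
Fitting a degree-4 polynomial gives P(n) = n^4 - 2n² + n + 3.
Then P(5) = 583.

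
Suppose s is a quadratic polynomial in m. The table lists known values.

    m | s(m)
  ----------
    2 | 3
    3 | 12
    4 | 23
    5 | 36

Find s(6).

51

First differences: 9, 11, 13. Second differences: 2, 2.
Level-2 differences are constant, so s has degree 2.
Fitting a degree-2 polynomial gives s(m) = m² + 4m - 9.
Then s(6) = 51.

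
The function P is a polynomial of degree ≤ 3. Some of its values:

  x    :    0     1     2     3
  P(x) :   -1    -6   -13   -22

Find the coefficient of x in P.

Write P(x) = ax³ + bx² + cx + d; the 4 given values yield a linear system in the 4 coefficients.
Solving, the leading coefficient vanishes, and P(x) = -x² - 4x - 1.
The coefficient of x is -4.

-4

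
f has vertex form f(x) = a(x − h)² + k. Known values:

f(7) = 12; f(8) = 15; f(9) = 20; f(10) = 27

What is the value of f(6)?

11

First differences 3, 5, 7; second difference 2 = 2a, so a = 1.
Expanding, the x-coefficient is −2ah = -2h; matching it to the data gives h = 6, and then k = 11.
So f(x) = 1(x − 6)² + 11.
f(6) = 1·0² + 11 = 11.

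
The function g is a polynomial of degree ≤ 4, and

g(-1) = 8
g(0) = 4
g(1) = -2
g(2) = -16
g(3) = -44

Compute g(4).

First differences: -4, -6, -14, -28. Second differences: -2, -8, -14. Third differences: -6, -6.
Level-3 differences are constant, so g has degree 3.
Fitting a degree-3 polynomial gives g(m) = -m³ - m² - 4m + 4.
Then g(4) = -92.

-92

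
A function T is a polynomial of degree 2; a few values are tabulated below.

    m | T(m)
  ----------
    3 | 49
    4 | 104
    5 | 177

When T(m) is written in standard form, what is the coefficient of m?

-8

Write T(m) = am² + bm + c; the 3 given values yield a linear system in the 3 coefficients.
Solving, T(m) = 9m² - 8m - 8.
The coefficient of m is -8.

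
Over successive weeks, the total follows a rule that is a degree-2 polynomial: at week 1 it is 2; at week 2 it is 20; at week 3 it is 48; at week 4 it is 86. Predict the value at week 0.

Write the value at t as s(t).
Write s(t) = at² + bt + c; the 4 given values yield a linear system in the 3 coefficients.
Solving, s(t) = 5t² + 3t - 6.
Then s(0) = -6.

-6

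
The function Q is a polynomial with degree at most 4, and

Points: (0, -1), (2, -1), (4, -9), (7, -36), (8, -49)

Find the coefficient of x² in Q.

Write Q(x) = ax^4 + bx³ + cx² + dx + e; the 5 given values yield a linear system in the 5 coefficients.
Solving, the top 2 coefficients vanish, and Q(x) = -x² + 2x - 1.
The coefficient of x² is -1.

-1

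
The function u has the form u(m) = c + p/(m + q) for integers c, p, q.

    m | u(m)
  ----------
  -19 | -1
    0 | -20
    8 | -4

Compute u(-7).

(u(m) − c)(m + q) = p for each data point; the three points give a linear system in c and q, then p follows.
Solving: c = -2, q = 1, p = -18, so u(m) = -2 − 18/(m + 1).
Then u(-7) = -2 − 18/(-6) = 1.

1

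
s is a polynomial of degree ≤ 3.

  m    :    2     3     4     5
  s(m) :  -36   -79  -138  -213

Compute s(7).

First differences: -43, -59, -75. Second differences: -16, -16.
Level-2 differences are constant, so s has degree 2.
Fitting a degree-2 polynomial gives s(m) = -8m² - 3m + 2.
Then s(7) = -411.

-411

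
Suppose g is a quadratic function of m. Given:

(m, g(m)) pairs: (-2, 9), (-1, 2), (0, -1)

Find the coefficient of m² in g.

Write g(m) = am² + bm + c; the 3 given values yield a linear system in the 3 coefficients.
Solving, g(m) = 2m² - m - 1.
The coefficient of m² is 2.

2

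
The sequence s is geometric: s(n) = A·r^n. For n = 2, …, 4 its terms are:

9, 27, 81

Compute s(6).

Consecutive ratio: 27/9 = 3, and 81/27 = 3, so r = 3.
Then A·3^2 = 9 gives A = 1, and s(n) = 1·3^n.
s(6) = 1·3^6 = 729.

729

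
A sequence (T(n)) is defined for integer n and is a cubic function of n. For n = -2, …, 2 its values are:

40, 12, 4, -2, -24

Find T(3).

Write T(n) = an³ + bn² + cn + d; the 5 given values yield a linear system in the 4 coefficients.
Solving, T(n) = -3n³ + n² - 4n + 4.
Then T(3) = -80.

-80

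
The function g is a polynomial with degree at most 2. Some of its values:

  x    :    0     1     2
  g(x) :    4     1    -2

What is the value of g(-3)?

Write g(x) = ax² + bx + c; the 3 given values yield a linear system in the 3 coefficients.
Solving, the leading coefficient vanishes, and g(x) = -3x + 4.
Then g(-3) = 13.

13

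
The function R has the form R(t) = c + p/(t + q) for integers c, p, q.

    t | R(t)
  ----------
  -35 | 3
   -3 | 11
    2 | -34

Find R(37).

(R(t) − c)(t + q) = p for each data point; the three points give a linear system in c and q, then p follows.
Solving: c = 2, q = -1, p = -36, so R(t) = 2 − 36/(t − 1).
Then R(37) = 2 − 36/36 = 1.

1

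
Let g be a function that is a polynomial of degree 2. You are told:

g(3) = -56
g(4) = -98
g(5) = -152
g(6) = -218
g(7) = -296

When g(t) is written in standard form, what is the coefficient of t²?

First differences: -42, -54, -66, -78. Second differences: -12, -12, -12.
Level-2 differences are constant, so g has degree 2.
Fitting a degree-2 polynomial gives g(t) = -6t² - 2.
The coefficient of t² is -6.

-6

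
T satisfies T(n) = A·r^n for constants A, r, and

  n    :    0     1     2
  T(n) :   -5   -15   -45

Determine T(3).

Consecutive ratio: -15/(-5) = 3, and -45/(-15) = 3, so r = 3.
Then A·3^0 = -5 gives A = -5, and T(n) = -5·3^n.
T(3) = -5·3^3 = -135.

-135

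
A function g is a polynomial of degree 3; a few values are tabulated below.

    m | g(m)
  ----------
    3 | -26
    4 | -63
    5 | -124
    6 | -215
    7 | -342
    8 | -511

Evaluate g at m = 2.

-7

First differences: -37, -61, -91, -127, -169. Second differences: -24, -30, -36, -42. Third differences: -6, -6, -6.
Level-3 differences are constant, so g has degree 3.
Fitting a degree-3 polynomial gives g(m) = -m³ + 1.
Then g(2) = -7.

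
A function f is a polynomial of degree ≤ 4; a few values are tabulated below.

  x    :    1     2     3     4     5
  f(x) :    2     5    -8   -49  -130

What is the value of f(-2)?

17

First differences: 3, -13, -41, -81. Second differences: -16, -28, -40. Third differences: -12, -12.
Level-3 differences are constant, so f has degree 3.
Fitting a degree-3 polynomial gives f(x) = -2x³ + 4x² + 5x - 5.
Then f(-2) = 17.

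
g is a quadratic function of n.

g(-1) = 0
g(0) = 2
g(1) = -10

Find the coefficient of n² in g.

Write g(n) = an² + bn + c; the 3 given values yield a linear system in the 3 coefficients.
Solving, g(n) = -7n² - 5n + 2.
The coefficient of n² is -7.

-7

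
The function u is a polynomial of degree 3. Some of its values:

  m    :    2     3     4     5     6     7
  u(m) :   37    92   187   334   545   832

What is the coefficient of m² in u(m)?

Write u(m) = am³ + bm² + cm + d; the 6 given values yield a linear system in the 4 coefficients.
Solving, u(m) = 2m³ + 2m² + 7m - 1.
The coefficient of m² is 2.

2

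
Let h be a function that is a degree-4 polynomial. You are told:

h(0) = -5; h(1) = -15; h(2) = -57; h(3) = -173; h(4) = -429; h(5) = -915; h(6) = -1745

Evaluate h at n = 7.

-3057

First differences: -10, -42, -116, -256, -486, -830. Second differences: -32, -74, -140, -230, -344. Third differences: -42, -66, -90, -114. Fourth differences: -24, -24, -24.
Level-4 differences are constant, so h has degree 4.
Fitting a degree-4 polynomial gives h(n) = -n^4 - n³ - 6n² - 2n - 5.
Then h(7) = -3057.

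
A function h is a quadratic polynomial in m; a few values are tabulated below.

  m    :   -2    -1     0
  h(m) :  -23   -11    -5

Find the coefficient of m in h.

3

Write h(m) = am² + bm + c; the 3 given values yield a linear system in the 3 coefficients.
Solving, h(m) = -3m² + 3m - 5.
The coefficient of m is 3.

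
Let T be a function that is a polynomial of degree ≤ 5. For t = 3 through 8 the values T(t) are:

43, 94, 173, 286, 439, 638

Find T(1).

1

Write T(t) = at^5 + bt^4 + ct³ + dt² + et + p; the 6 given values yield a linear system in the 6 coefficients.
Solving, the top 2 coefficients vanish, and T(t) = t³ + 2t² - 2.
Then T(1) = 1.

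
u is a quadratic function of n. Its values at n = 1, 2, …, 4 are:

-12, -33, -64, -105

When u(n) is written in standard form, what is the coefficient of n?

-6

First differences: -21, -31, -41. Second differences: -10, -10.
Level-2 differences are constant, so u has degree 2.
Fitting a degree-2 polynomial gives u(n) = -5n² - 6n - 1.
The coefficient of n is -6.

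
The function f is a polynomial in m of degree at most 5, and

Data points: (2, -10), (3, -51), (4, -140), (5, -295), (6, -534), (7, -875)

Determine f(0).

First differences: -41, -89, -155, -239, -341. Second differences: -48, -66, -84, -102. Third differences: -18, -18, -18.
Level-3 differences are constant, so f has degree 3.
Fitting a degree-3 polynomial gives f(m) = -3m³ + 3m² + m.
Then f(0) = 0.

0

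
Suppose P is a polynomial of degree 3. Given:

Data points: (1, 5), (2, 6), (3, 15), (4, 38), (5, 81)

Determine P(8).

Write P(m) = am³ + bm² + cm + d; the 5 given values yield a linear system in the 4 coefficients.
Solving, P(m) = m³ - 2m² + 6.
Then P(8) = 390.

390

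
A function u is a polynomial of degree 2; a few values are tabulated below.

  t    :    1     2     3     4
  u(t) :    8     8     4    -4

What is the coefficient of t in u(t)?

6

First differences: 0, -4, -8. Second differences: -4, -4.
Level-2 differences are constant, so u has degree 2.
Fitting a degree-2 polynomial gives u(t) = -2t² + 6t + 4.
The coefficient of t is 6.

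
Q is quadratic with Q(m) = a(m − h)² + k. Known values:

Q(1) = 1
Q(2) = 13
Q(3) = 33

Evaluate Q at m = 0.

First differences 12, 20; second difference 8 = 2a, so a = 4.
Expanding, the m-coefficient is −2ah = -8h; matching it to the data gives h = 0, and then k = -3.
So Q(m) = 4(m + 0)² − 3.
Q(0) = 4·0² − 3 = -3.

-3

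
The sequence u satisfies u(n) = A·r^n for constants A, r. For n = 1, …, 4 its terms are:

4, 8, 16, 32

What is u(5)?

Consecutive ratio: 8/4 = 2, and 16/8 = 2, so r = 2.
Then A·2^1 = 4 gives A = 2, and u(n) = 2·2^n.
u(5) = 2·2^5 = 64.

64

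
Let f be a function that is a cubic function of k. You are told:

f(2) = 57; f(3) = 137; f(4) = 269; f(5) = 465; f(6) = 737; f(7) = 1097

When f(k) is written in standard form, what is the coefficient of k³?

2

First differences: 80, 132, 196, 272, 360. Second differences: 52, 64, 76, 88. Third differences: 12, 12, 12.
Level-3 differences are constant, so f has degree 3.
Fitting a degree-3 polynomial gives f(k) = 2k³ + 8k² + 2k + 5.
The coefficient of k³ is 2.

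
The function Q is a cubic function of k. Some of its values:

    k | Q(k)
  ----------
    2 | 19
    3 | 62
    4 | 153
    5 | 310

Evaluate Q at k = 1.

Write Q(k) = ak³ + bk² + ck + d; the 4 given values yield a linear system in the 4 coefficients.
Solving, Q(k) = 3k³ - 3k² + k + 5.
Then Q(1) = 6.

6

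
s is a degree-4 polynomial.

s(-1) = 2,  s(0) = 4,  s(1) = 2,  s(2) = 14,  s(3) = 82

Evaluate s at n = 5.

Write s(n) = an^4 + bn³ + cn² + dn + e; the 5 given values yield a linear system in the 5 coefficients.
Solving, s(n) = n^4 + n³ - 3n² - n + 4.
Then s(5) = 674.

674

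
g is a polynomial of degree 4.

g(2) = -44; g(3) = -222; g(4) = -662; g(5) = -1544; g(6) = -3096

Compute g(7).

-5594

Write g(k) = ak^4 + bk³ + ck² + dk + e; the 5 given values yield a linear system in the 5 coefficients.
Solving, g(k) = -2k^4 - 2k³ - 3k² + 5k + 6.
Then g(7) = -5594.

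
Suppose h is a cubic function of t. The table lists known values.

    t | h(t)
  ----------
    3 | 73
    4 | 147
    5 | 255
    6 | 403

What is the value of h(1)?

3

Write h(t) = at³ + bt² + ct + d; the 4 given values yield a linear system in the 4 coefficients.
Solving, h(t) = t³ + 5t² + 2t - 5.
Then h(1) = 3.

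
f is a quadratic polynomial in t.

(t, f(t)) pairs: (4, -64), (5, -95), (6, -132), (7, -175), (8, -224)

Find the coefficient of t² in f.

-3

Write f(t) = at² + bt + c; the 5 given values yield a linear system in the 3 coefficients.
Solving, f(t) = -3t² - 4t.
The coefficient of t² is -3.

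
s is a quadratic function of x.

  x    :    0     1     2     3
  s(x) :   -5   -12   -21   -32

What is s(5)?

-60

Write s(x) = ax² + bx + c; the 4 given values yield a linear system in the 3 coefficients.
Solving, s(x) = -x² - 6x - 5.
Then s(5) = -60.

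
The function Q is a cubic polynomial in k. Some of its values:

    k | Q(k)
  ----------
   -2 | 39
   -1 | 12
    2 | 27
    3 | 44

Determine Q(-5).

Write Q(k) = ak³ + bk² + ck + d; the 4 given values yield a linear system in the 4 coefficients.
Solving, Q(k) = -k³ + 7k² + k + 5.
Then Q(-5) = 300.

300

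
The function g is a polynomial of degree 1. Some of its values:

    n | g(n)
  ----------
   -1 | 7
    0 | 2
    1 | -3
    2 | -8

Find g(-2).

Write g(n) = an + b; the 4 given values yield a linear system in the 2 coefficients.
Solving, g(n) = -5n + 2.
Then g(-2) = 12.

12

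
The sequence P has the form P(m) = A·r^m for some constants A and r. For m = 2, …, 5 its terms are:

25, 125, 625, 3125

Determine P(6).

15625

Consecutive ratio: 125/25 = 5, and 625/125 = 5, so r = 5.
Then A·5^2 = 25 gives A = 1, and P(m) = 1·5^m.
P(6) = 1·5^6 = 15625.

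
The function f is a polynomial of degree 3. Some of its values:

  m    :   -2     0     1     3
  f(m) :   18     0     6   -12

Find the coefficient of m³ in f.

Write f(m) = am³ + bm² + cm + d; the 4 given values yield a linear system in the 4 coefficients.
Solving, f(m) = -2m³ + 3m² + 5m.
The coefficient of m³ is -2.

-2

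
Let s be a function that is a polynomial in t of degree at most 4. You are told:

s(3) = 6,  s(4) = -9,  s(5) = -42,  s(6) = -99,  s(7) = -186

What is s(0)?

First differences: -15, -33, -57, -87. Second differences: -18, -24, -30. Third differences: -6, -6.
Level-3 differences are constant, so s has degree 3.
Fitting a degree-3 polynomial gives s(t) = -t³ + 3t² + t + 3.
Then s(0) = 3.

3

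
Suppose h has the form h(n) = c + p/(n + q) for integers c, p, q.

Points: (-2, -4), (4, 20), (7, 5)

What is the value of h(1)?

(h(n) − c)(n + q) = p for each data point; the three points give a linear system in c and q, then p follows.
Solving: c = 0, q = -3, p = 20, so h(n) = 20/(n − 3).
Then h(1) = 0 + 20/(-2) = -10.

-10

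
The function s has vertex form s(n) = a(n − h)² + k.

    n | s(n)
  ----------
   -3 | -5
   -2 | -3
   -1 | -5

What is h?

First differences 2, -2; second difference -4 = 2a, so a = -2.
Expanding, the n-coefficient is −2ah = 4h; matching it to the data gives h = -2, and then k = -3.
So s(n) = -2(n + 2)² − 3.
Hence h = -2.

-2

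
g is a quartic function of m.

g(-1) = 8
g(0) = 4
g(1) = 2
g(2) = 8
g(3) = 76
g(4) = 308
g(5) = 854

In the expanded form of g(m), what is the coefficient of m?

0

Write g(m) = am^4 + bm³ + cm² + dm + e; the 7 given values yield a linear system in the 5 coefficients.
Solving, g(m) = 2m^4 - 3m³ - m² + 4.
The coefficient of m is 0.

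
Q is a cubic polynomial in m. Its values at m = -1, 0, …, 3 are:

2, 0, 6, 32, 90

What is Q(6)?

576

First differences: -2, 6, 26, 58. Second differences: 8, 20, 32. Third differences: 12, 12.
Level-3 differences are constant, so Q has degree 3.
Fitting a degree-3 polynomial gives Q(m) = 2m³ + 4m².
Then Q(6) = 576.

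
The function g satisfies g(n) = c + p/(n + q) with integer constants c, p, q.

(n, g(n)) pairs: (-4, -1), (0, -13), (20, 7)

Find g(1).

-31

(g(n) − c)(n + q) = p for each data point; the three points give a linear system in c and q, then p follows.
Solving: c = 5, q = -2, p = 36, so g(n) = 5 + 36/(n − 2).
Then g(1) = 5 + 36/(-1) = -31.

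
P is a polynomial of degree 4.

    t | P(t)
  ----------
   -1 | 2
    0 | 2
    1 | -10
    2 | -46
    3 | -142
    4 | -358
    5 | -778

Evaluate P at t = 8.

Write P(t) = at^4 + bt³ + ct² + dt + e; the 7 given values yield a linear system in the 5 coefficients.
Solving, P(t) = -t^4 - 5t² - 6t + 2.
Then P(8) = -4462.

-4462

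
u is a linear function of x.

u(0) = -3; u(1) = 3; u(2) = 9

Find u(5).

Write u(x) = ax + b; the 3 given values yield a linear system in the 2 coefficients.
Solving, u(x) = 6x - 3.
Then u(5) = 27.

27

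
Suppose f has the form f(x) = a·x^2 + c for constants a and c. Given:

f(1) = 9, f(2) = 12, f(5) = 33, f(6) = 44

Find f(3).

17

From f(1) = 9 and f(2) = 12: 1a + c = 9 and 4a + c = 12.
Subtracting: 3a = 3, so a = 1; then c = 9 − 1·1 = 8.
So f(x) = 1x² + 8, and f(3) = 17.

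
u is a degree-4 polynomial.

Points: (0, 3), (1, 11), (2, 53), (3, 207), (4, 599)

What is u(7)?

Write u(t) = at^4 + bt³ + ct² + dt + e; the 5 given values yield a linear system in the 5 coefficients.
Solving, u(t) = 2t^4 + t³ + 5t + 3.
Then u(7) = 5183.

5183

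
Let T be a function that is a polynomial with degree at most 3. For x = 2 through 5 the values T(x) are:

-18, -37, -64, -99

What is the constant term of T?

First differences: -19, -27, -35. Second differences: -8, -8.
Level-2 differences are constant, so T has degree 2.
Fitting a degree-2 polynomial gives T(x) = -4x² + x - 4.
The constant term is T(0) = -4.

-4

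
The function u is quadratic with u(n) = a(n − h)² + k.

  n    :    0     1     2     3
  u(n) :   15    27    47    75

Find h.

First differences 12, 20, 28; second difference 8 = 2a, so a = 4.
Expanding, the n-coefficient is −2ah = -8h; matching it to the data gives h = -1, and then k = 11.
So u(n) = 4(n + 1)² + 11.
Hence h = -1.

-1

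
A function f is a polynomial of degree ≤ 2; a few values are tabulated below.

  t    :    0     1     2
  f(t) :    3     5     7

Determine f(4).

Write f(t) = at² + bt + c; the 3 given values yield a linear system in the 3 coefficients.
Solving, the leading coefficient vanishes, and f(t) = 2t + 3.
Then f(4) = 11.

11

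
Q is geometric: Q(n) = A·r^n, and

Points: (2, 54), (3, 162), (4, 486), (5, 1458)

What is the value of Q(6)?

4374

Consecutive ratio: 162/54 = 3, and 486/162 = 3, so r = 3.
Then A·3^2 = 54 gives A = 6, and Q(n) = 6·3^n.
Q(6) = 6·3^6 = 4374.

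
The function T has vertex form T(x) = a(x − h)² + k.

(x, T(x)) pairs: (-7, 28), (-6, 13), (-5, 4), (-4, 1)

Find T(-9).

76

First differences -15, -9, -3; second difference 6 = 2a, so a = 3.
Expanding, the x-coefficient is −2ah = -6h; matching it to the data gives h = -4, and then k = 1.
So T(x) = 3(x + 4)² + 1.
T(-9) = 3·(-5)² + 1 = 76.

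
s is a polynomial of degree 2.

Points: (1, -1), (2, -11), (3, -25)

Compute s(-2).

5

Write s(k) = ak² + bk + c; the 3 given values yield a linear system in the 3 coefficients.
Solving, s(k) = -2k² - 4k + 5.
Then s(-2) = 5.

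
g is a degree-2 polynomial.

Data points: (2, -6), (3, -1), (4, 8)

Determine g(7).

Write g(k) = ak² + bk + c; the 3 given values yield a linear system in the 3 coefficients.
Solving, g(k) = 2k² - 5k - 4.
Then g(7) = 59.

59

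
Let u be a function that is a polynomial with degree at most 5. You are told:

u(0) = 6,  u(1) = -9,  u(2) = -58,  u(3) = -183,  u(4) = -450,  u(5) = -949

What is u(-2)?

First differences: -15, -49, -125, -267, -499. Second differences: -34, -76, -142, -232. Third differences: -42, -66, -90. Fourth differences: -24, -24.
Level-4 differences are constant, so u has degree 4.
Fitting a degree-4 polynomial gives u(k) = -k^4 - k³ - 7k² - 6k + 6.
Then u(-2) = -18.

-18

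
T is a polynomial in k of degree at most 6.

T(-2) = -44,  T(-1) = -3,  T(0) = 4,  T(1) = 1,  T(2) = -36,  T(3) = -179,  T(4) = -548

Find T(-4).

-564

First differences: 41, 7, -3, -37, -143, -369. Second differences: -34, -10, -34, -106, -226. Third differences: 24, -24, -72, -120. Fourth differences: -48, -48, -48.
Level-4 differences are constant, so T has degree 4.
Fitting a degree-4 polynomial gives T(k) = -2k^4 - 3k² + 2k + 4.
Then T(-4) = -564.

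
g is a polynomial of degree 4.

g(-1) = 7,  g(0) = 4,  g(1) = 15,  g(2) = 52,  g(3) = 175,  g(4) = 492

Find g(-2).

60

Write g(x) = ax^4 + bx³ + cx² + dx + e; the 6 given values yield a linear system in the 5 coefficients.
Solving, g(x) = 2x^4 - 2x³ + 5x² + 6x + 4.
Then g(-2) = 60.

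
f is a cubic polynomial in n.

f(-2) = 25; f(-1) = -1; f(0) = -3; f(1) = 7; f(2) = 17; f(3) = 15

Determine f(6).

-183

First differences: -26, -2, 10, 10, -2. Second differences: 24, 12, 0, -12. Third differences: -12, -12, -12.
Level-3 differences are constant, so f has degree 3.
Fitting a degree-3 polynomial gives f(n) = -2n³ + 6n² + 6n - 3.
Then f(6) = -183.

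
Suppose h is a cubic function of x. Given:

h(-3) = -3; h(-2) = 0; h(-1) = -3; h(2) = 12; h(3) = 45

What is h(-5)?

-51

Write h(x) = ax³ + bx² + cx + d; the 5 given values yield a linear system in the 4 coefficients.
Solving, h(x) = x³ + 3x² - x - 6.
Then h(-5) = -51.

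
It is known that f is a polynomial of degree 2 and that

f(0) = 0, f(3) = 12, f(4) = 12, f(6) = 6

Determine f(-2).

Write f(m) = am² + bm + c; the 4 given values yield a linear system in the 3 coefficients.
Solving, f(m) = -m² + 7m.
Then f(-2) = -18.

-18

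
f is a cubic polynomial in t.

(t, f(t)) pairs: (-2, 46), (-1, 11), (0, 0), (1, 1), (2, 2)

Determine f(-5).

415

First differences: -35, -11, 1, 1. Second differences: 24, 12, 0. Third differences: -12, -12.
Level-3 differences are constant, so f has degree 3.
Fitting a degree-3 polynomial gives f(t) = -2t³ + 6t² - 3t.
Then f(-5) = 415.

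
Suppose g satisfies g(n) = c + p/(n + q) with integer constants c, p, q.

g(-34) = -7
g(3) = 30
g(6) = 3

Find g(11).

(g(n) − c)(n + q) = p for each data point; the three points give a linear system in c and q, then p follows.
Solving: c = -6, q = -2, p = 36, so g(n) = -6 + 36/(n − 2).
Then g(11) = -6 + 36/9 = -2.

-2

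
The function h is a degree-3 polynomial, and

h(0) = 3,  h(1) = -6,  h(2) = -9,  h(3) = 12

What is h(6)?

Write h(m) = am³ + bm² + cm + d; the 4 given values yield a linear system in the 4 coefficients.
Solving, h(m) = 3m³ - 6m² - 6m + 3.
Then h(6) = 399.

399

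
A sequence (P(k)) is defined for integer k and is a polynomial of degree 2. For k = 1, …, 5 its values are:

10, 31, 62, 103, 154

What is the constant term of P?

-1

First differences: 21, 31, 41, 51. Second differences: 10, 10, 10.
Level-2 differences are constant, so P has degree 2.
Fitting a degree-2 polynomial gives P(k) = 5k² + 6k - 1.
The constant term is P(0) = -1.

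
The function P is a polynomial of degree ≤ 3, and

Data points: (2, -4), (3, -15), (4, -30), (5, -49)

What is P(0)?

6

First differences: -11, -15, -19. Second differences: -4, -4.
Level-2 differences are constant, so P has degree 2.
Fitting a degree-2 polynomial gives P(k) = -2k² - k + 6.
Then P(0) = 6.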